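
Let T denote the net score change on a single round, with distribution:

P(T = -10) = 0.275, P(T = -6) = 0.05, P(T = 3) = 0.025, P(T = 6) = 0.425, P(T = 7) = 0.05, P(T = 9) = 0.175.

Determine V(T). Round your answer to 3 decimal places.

E[T] = (-10)(0.275) + (-6)(0.05) + (3)(0.025) + (6)(0.425) + (7)(0.05) + (9)(0.175) = 1.5
E[T²] = (-10)²(0.275) + (-6)²(0.05) + (3)²(0.025) + (6)²(0.425) + (7)²(0.05) + (9)²(0.175) = 61.45
V(T) = E[T²] − (E[T])² = 61.45 − (1.5)² = 59.2

59.200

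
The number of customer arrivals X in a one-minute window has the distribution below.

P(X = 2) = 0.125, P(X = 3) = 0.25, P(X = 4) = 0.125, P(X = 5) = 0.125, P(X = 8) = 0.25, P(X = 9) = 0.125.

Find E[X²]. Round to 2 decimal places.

34.00

E[X²] = (2)²(0.125) + (3)²(0.25) + (4)²(0.125) + (5)²(0.125) + (8)²(0.25) + (9)²(0.125) = 34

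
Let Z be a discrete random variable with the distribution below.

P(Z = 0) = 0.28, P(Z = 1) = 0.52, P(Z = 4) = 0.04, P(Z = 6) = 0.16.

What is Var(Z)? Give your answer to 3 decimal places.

E[Z] = (0)(0.28) + (1)(0.52) + (4)(0.04) + (6)(0.16) = 1.64
E[Z²] = (0)²(0.28) + (1)²(0.52) + (4)²(0.04) + (6)²(0.16) = 6.92
Var(Z) = E[Z²] − (E[Z])² = 6.92 − (1.64)² = 4.2304

4.230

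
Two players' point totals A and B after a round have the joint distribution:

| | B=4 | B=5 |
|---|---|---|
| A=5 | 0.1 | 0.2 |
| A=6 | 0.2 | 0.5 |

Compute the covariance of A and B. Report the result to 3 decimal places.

E[A] = 5.7,  E[B] = 4.7
E[AB] = 26.8
Cov(A,B) = E[AB] − E[A]E[B] = 26.8 − (5.7)(4.7) = 0.01

0.010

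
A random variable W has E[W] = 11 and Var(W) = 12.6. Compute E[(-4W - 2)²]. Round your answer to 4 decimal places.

E[-4W - 2] = -4·11 − 2 = -46
Var(-4W - 2) = (-4)²·12.6 = 201.6
E[(-4W - 2)²] = Var((-4W - 2)) + (E[(-4W - 2)])² = 201.6 + (-46)² = 2317.6

2317.6000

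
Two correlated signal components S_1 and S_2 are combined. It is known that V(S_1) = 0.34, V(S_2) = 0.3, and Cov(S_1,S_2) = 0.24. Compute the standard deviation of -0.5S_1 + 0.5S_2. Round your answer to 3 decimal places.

V(-0.5S_1 + 0.5S_2) = (-0.5)²·V(S_1) + (0.5)²·V(S_2) + 2·(-0.5)·(0.5)·Cov(S_1,S_2)
= 0.25·0.34 + 0.25·0.3 + -0.5·0.24 = 0.04
σ(-0.5S_1 + 0.5S_2) = √0.04 ≈ 0.200

0.200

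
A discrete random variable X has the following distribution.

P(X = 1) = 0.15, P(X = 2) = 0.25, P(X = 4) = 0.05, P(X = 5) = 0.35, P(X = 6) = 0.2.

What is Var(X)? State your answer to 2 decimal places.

E[X] = (1)(0.15) + (2)(0.25) + (4)(0.05) + (5)(0.35) + (6)(0.2) = 3.8
E[X²] = (1)²(0.15) + (2)²(0.25) + (4)²(0.05) + (5)²(0.35) + (6)²(0.2) = 17.9
Var(X) = E[X²] − (E[X])² = 17.9 − (3.8)² = 3.46

3.46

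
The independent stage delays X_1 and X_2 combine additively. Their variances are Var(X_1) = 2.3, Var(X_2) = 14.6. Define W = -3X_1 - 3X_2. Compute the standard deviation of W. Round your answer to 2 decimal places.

12.33

By independence, Var(W) = (-3)²Var(X_1) + (-3)²Var(X_2)
= (-3)²·2.3 + (-3)²·14.6 = 152.1
SD(W) = √152.1 ≈ 12.33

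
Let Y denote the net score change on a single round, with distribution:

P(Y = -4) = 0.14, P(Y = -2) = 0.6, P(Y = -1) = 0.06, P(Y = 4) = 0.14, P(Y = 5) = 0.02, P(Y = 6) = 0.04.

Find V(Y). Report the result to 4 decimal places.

8.0336

E[Y] = (-4)(0.14) + (-2)(0.6) + (-1)(0.06) + (4)(0.14) + (5)(0.02) + (6)(0.04) = -0.92
E[Y²] = (-4)²(0.14) + (-2)²(0.6) + (-1)²(0.06) + (4)²(0.14) + (5)²(0.02) + (6)²(0.04) = 8.88
V(Y) = E[Y²] − (E[Y])² = 8.88 − (-0.92)² = 8.0336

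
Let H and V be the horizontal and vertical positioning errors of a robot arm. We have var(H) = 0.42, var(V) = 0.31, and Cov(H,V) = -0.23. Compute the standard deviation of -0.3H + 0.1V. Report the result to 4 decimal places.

0.2339

var(-0.3H + 0.1V) = (-0.3)²·var(H) + (0.1)²·var(V) + 2·(-0.3)·(0.1)·Cov(H,V)
= 0.09·0.42 + 0.01·0.31 + -0.06·-0.23 = 0.0547
SD(-0.3H + 0.1V) = √0.0547 ≈ 0.2339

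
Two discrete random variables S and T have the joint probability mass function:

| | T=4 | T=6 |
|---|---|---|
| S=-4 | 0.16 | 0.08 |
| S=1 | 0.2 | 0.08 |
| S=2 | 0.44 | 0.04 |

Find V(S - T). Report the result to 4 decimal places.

E[S] = 0.28,  E[T] = 4.4,  E[ST] = 0.8
V(S) = 6.04 − (0.28)² = 5.9616;  V(T) = 20 − (4.4)² = 0.64
Cov(S,T) = 0.8 − (0.28)(4.4) = -0.432
V(S - T) = (1)²·5.9616 + (-1)²·0.64 + 2·(1)·(-1)·-0.432 = 7.4656

7.4656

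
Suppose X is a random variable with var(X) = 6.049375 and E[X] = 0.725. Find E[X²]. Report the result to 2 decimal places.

6.58

E[X²] = var(X) + (E[X])² = 6.049375 + (0.725)² = 6.575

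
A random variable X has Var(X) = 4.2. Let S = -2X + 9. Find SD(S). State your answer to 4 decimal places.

4.0988

Var(-2X + 9) = (-2)²·4.2 = 16.8
SD(S) = √16.8 ≈ 4.0988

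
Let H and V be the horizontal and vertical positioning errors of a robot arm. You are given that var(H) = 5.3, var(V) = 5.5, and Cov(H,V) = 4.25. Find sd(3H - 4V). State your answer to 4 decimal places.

5.8052

var(3H - 4V) = (3)²·var(H) + (-4)²·var(V) + 2·(3)·(-4)·Cov(H,V)
= 9·5.3 + 16·5.5 + -24·4.25 = 33.7
sd(3H - 4V) = √33.7 ≈ 5.8052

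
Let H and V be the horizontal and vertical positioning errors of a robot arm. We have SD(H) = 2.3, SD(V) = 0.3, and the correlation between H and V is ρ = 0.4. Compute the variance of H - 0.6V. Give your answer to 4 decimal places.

4.9912

Var(H) = (2.3)² = 5.29;  Var(V) = (0.3)² = 0.09
Cov(H,V) = ρ·SD(H)·SD(V) = 0.4·2.3·0.3 = 0.276
Var(H - 0.6V) = (1)²·Var(H) + (-0.6)²·Var(V) + 2·(1)·(-0.6)·Cov(H,V)
= 1·5.29 + 0.36·0.09 + -1.2·0.276 = 4.9912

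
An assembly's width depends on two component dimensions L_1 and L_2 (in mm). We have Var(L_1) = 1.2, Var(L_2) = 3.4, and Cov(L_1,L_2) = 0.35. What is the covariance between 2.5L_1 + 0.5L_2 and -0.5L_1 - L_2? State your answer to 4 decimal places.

Cov(2.5L_1 + 0.5L_2, -0.5L_1 - L_2) = (2.5)(-0.5)Var(L_1) + (0.5)(-1)Var(L_2) + [(2.5)(-1) + (0.5)(-0.5)]Cov(L_1,L_2)
= -1.25·1.2 + -0.5·3.4 + -2.75·0.35 = -4.1625

-4.1625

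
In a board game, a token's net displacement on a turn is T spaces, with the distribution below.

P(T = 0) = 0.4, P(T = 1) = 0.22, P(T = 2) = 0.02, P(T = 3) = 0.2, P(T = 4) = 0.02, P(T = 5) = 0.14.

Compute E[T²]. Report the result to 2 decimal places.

E[T²] = (0)²(0.4) + (1)²(0.22) + (2)²(0.02) + (3)²(0.2) + (4)²(0.02) + (5)²(0.14) = 5.92

5.92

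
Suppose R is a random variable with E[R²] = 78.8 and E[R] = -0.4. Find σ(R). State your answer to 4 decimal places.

Var(R) = 78.8 − (-0.4)² = 78.64
σ(R) = √78.64 ≈ 8.8679

8.8679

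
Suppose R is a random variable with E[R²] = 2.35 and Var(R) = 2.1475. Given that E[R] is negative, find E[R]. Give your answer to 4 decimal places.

(E[R])² = E[R²] − Var(R) = 2.35 − 2.1475 = 0.2025
E[R] = −√0.2025 = -0.45

-0.4500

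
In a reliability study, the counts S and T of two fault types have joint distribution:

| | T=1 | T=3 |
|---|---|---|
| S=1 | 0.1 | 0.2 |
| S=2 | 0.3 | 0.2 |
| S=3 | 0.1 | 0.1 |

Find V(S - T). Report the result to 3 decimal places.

1.690

E[S] = 1.9,  E[T] = 2,  E[ST] = 3.7
V(S) = 4.1 − (1.9)² = 0.49;  V(T) = 5 − (2)² = 1
cov(S,T) = 3.7 − (1.9)(2) = -0.1
V(S - T) = (1)²·0.49 + (-1)²·1 + 2·(1)·(-1)·-0.1 = 1.69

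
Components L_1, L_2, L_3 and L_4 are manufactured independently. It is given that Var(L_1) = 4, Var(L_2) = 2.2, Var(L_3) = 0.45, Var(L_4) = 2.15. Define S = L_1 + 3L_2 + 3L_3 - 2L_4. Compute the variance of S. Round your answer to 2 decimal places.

36.45

By independence, Var(S) = (1)²Var(L_1) + (3)²Var(L_2) + (3)²Var(L_3) + (-2)²Var(L_4)
= (1)²·4 + (3)²·2.2 + (3)²·0.45 + (-2)²·2.15 = 36.45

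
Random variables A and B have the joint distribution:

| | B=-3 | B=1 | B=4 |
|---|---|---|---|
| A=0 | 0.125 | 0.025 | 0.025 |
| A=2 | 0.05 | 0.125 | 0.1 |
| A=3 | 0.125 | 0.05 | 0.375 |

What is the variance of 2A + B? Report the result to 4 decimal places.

E[A] = 2.2,  E[B] = 1.3,  E[AB] = 4.275
var(A) = 6.05 − (2.2)² = 1.21;  var(B) = 10.9 − (1.3)² = 9.21
Cov(A,B) = 4.275 − (2.2)(1.3) = 1.415
var(2A + B) = (2)²·1.21 + (1)²·9.21 + 2·(2)·(1)·1.415 = 19.71

19.7100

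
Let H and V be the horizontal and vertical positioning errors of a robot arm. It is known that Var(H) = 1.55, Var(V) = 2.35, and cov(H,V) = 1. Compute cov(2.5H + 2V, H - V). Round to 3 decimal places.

cov(2.5H + 2V, H - V) = (2.5)(1)Var(H) + (2)(-1)Var(V) + [(2.5)(-1) + (2)(1)]cov(H,V)
= 2.5·1.55 + -2·2.35 + -0.5·1 = -1.325

-1.325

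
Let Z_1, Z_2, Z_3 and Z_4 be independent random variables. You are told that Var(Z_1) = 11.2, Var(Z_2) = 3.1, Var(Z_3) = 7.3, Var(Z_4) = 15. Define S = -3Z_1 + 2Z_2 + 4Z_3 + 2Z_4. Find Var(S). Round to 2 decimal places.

By independence, Var(S) = (-3)²Var(Z_1) + (2)²Var(Z_2) + (4)²Var(Z_3) + (2)²Var(Z_4)
= (-3)²·11.2 + (2)²·3.1 + (4)²·7.3 + (2)²·15 = 290

290.00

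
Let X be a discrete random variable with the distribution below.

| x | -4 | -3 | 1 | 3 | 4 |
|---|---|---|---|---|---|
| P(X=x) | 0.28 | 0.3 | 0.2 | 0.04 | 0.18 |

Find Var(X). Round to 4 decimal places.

E[X] = (-4)(0.28) + (-3)(0.3) + (1)(0.2) + (3)(0.04) + (4)(0.18) = -0.98
E[X²] = (-4)²(0.28) + (-3)²(0.3) + (1)²(0.2) + (3)²(0.04) + (4)²(0.18) = 10.62
Var(X) = E[X²] − (E[X])² = 10.62 − (-0.98)² = 9.6596

9.6596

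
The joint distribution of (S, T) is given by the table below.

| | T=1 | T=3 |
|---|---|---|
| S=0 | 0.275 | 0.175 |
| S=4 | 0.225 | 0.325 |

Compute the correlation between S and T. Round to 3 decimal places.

E[S] = 2.2,  E[T] = 2
E[ST] = 4.8
cov(S,T) = E[ST] − E[S]E[T] = 4.8 − (2.2)(2) = 0.4
Var(S) = 3.96,  Var(T) = 1
ρ = 0.4 / √(3.96·1) ≈ 0.201

0.201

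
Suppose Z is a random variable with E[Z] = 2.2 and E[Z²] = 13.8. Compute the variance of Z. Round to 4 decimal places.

8.9600

var(Z) = 13.8 − (2.2)² = 8.96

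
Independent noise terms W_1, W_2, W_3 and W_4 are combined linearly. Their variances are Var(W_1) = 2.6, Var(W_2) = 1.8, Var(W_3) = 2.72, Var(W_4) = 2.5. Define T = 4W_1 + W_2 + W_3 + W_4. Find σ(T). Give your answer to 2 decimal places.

By independence, Var(T) = (4)²Var(W_1) + (1)²Var(W_2) + (1)²Var(W_3) + (1)²Var(W_4)
= (4)²·2.6 + (1)²·1.8 + (1)²·2.72 + (1)²·2.5 = 48.62
σ(T) = √48.62 ≈ 6.97

6.97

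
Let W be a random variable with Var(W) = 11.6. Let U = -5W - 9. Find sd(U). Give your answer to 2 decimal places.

Var(-5W - 9) = (-5)²·11.6 = 290
sd(U) = √290 ≈ 17.03

17.03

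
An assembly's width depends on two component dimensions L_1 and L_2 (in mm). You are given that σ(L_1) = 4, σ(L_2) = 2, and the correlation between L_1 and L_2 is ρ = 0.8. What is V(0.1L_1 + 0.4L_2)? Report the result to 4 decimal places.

V(L_1) = (4)² = 16;  V(L_2) = (2)² = 4
Cov(L_1,L_2) = ρ·σ(L_1)·σ(L_2) = 0.8·4·2 = 6.4
V(0.1L_1 + 0.4L_2) = (0.1)²·V(L_1) + (0.4)²·V(L_2) + 2·(0.1)·(0.4)·Cov(L_1,L_2)
= 0.01·16 + 0.16·4 + 0.08·6.4 = 1.312

1.3120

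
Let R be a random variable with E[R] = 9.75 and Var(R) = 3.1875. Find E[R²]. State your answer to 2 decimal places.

E[R²] = Var(R) + (E[R])² = 3.1875 + (9.75)² = 98.25

98.25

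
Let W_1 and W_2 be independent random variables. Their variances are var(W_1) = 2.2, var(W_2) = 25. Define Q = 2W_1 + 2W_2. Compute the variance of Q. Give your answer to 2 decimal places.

By independence, var(Q) = (2)²var(W_1) + (2)²var(W_2)
= (2)²·2.2 + (2)²·25 = 108.8

108.80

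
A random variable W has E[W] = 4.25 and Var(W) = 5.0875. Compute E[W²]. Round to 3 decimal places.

23.150

E[W²] = Var(W) + (E[W])² = 5.0875 + (4.25)² = 23.15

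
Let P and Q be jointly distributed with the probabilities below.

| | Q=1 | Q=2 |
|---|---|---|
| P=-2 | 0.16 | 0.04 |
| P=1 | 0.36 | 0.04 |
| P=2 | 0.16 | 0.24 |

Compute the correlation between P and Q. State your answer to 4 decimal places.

E[P] = 0.8,  E[Q] = 1.32
E[PQ] = 1.24
Cov(P,Q) = E[PQ] − E[P]E[Q] = 1.24 − (0.8)(1.32) = 0.184
V(P) = 2.16,  V(Q) = 0.2176
ρ = 0.184 / √(2.16·0.2176) ≈ 0.2684

0.2684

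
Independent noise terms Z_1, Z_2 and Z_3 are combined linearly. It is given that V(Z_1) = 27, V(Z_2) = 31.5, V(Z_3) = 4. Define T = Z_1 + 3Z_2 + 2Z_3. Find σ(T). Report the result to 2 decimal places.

18.07

By independence, V(T) = (1)²V(Z_1) + (3)²V(Z_2) + (2)²V(Z_3)
= (1)²·27 + (3)²·31.5 + (2)²·4 = 326.5
σ(T) = √326.5 ≈ 18.07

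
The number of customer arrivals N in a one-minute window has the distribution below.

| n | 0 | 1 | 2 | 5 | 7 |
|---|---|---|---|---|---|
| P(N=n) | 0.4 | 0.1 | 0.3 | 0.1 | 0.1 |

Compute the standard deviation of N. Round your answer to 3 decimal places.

E[N] = (0)(0.4) + (1)(0.1) + (2)(0.3) + (5)(0.1) + (7)(0.1) = 1.9
E[N²] = (0)²(0.4) + (1)²(0.1) + (2)²(0.3) + (5)²(0.1) + (7)²(0.1) = 8.7
var(N) = E[N²] − (E[N])² = 8.7 − (1.9)² = 5.09
SD(N) = √5.09 ≈ 2.256

2.256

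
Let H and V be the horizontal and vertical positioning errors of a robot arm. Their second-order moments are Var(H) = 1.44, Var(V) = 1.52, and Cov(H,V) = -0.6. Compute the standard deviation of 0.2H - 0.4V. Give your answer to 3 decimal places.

0.630

Var(0.2H - 0.4V) = (0.2)²·Var(H) + (-0.4)²·Var(V) + 2·(0.2)·(-0.4)·Cov(H,V)
= 0.04·1.44 + 0.16·1.52 + -0.16·-0.6 = 0.3968
sd(0.2H - 0.4V) = √0.3968 ≈ 0.630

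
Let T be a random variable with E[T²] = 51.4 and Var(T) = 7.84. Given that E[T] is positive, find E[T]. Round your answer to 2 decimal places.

(E[T])² = E[T²] − Var(T) = 51.4 − 7.84 = 43.56
E[T] = √43.56 = 6.6

6.60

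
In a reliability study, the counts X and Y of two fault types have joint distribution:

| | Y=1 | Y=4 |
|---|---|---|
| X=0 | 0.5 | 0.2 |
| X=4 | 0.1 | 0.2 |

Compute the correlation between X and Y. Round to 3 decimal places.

E[X] = 1.2,  E[Y] = 2.2
E[XY] = 3.6
cov(X,Y) = E[XY] − E[X]E[Y] = 3.6 − (1.2)(2.2) = 0.96
Var(X) = 3.36,  Var(Y) = 2.16
ρ = 0.96 / √(3.36·2.16) ≈ 0.356

0.356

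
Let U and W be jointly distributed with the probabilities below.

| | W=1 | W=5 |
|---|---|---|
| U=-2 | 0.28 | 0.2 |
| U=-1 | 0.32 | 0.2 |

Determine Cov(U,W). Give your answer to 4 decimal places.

-0.0320

E[U] = -1.48,  E[W] = 2.6
E[UW] = -3.88
Cov(U,W) = E[UW] − E[U]E[W] = -3.88 − (-1.48)(2.6) = -0.032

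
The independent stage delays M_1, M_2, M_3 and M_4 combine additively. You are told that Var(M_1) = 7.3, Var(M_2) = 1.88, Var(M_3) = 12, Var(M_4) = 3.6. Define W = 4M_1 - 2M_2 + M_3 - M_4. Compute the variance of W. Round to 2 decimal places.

By independence, Var(W) = (4)²Var(M_1) + (-2)²Var(M_2) + (1)²Var(M_3) + (-1)²Var(M_4)
= (4)²·7.3 + (-2)²·1.88 + (1)²·12 + (-1)²·3.6 = 139.92

139.92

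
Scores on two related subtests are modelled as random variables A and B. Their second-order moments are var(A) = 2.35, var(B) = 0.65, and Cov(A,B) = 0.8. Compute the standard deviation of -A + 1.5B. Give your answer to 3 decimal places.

1.188

var(-A + 1.5B) = (-1)²·var(A) + (1.5)²·var(B) + 2·(-1)·(1.5)·Cov(A,B)
= 1·2.35 + 2.25·0.65 + -3·0.8 = 1.4125
σ(-A + 1.5B) = √1.4125 ≈ 1.188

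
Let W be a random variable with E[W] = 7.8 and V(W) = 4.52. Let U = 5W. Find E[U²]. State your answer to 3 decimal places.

1634.000

E[5W] = 5·7.8 = 39
V(5W) = (5)²·4.52 = 113
E[U²] = V(U) + (E[U])² = 113 + (39)² = 1634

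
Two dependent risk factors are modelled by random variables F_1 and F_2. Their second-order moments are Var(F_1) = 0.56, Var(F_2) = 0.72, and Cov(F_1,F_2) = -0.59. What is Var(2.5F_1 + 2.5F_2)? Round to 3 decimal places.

0.625

Var(2.5F_1 + 2.5F_2) = (2.5)²·Var(F_1) + (2.5)²·Var(F_2) + 2·(2.5)·(2.5)·Cov(F_1,F_2)
= 6.25·0.56 + 6.25·0.72 + 12.5·-0.59 = 0.625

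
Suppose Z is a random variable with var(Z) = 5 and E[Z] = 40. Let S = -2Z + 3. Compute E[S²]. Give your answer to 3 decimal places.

E[-2Z + 3] = -2·40 + 3 = -77
var(-2Z + 3) = (-2)²·5 = 20
E[S²] = var(S) + (E[S])² = 20 + (-77)² = 5949

5949.000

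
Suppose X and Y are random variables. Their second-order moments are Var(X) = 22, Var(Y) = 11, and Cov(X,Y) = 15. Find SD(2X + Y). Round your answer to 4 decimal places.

12.6095

Var(2X + Y) = (2)²·Var(X) + (1)²·Var(Y) + 2·(2)·(1)·Cov(X,Y)
= 4·22 + 1·11 + 4·15 = 159
SD(2X + Y) = √159 ≈ 12.6095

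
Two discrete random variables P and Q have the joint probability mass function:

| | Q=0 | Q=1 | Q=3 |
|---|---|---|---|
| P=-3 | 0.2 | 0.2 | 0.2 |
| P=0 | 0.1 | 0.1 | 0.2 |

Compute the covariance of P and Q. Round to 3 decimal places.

0.300

E[P] = -1.8,  E[Q] = 1.5
E[PQ] = -2.4
Cov(P,Q) = E[PQ] − E[P]E[Q] = -2.4 − (-1.8)(1.5) = 0.3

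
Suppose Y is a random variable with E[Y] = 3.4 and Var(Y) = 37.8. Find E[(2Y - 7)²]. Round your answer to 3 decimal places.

E[2Y - 7] = 2·3.4 − 7 = -0.2
Var(2Y - 7) = (2)²·37.8 = 151.2
E[(2Y - 7)²] = Var((2Y - 7)) + (E[(2Y - 7)])² = 151.2 + (-0.2)² = 151.24

151.240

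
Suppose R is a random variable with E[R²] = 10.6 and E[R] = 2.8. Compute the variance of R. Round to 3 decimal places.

2.760

V(R) = 10.6 − (2.8)² = 2.76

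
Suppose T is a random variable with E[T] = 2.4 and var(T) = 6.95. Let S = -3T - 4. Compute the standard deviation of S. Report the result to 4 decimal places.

7.9089

var(-3T - 4) = (-3)²·6.95 = 62.55
sd(S) = √62.55 ≈ 7.9089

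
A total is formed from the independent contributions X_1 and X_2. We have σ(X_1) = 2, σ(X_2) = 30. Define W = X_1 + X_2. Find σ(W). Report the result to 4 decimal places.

Var(X_1) = 4, Var(X_2) = 900
By independence, Var(W) = (1)²Var(X_1) + (1)²Var(X_2)
= (1)²·4 + (1)²·900 = 904
σ(W) = √904 ≈ 30.0666

30.0666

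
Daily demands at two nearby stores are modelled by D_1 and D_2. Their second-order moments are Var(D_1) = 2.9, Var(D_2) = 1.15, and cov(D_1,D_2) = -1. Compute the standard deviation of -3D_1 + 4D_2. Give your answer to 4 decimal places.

8.2765

Var(-3D_1 + 4D_2) = (-3)²·Var(D_1) + (4)²·Var(D_2) + 2·(-3)·(4)·cov(D_1,D_2)
= 9·2.9 + 16·1.15 + -24·-1 = 68.5
SD(-3D_1 + 4D_2) = √68.5 ≈ 8.2765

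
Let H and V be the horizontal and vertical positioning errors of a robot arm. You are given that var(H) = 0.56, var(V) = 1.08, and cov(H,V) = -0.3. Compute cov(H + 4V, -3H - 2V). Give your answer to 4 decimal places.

cov(H + 4V, -3H - 2V) = (1)(-3)var(H) + (4)(-2)var(V) + [(1)(-2) + (4)(-3)]cov(H,V)
= -3·0.56 + -8·1.08 + -14·-0.3 = -6.12

-6.1200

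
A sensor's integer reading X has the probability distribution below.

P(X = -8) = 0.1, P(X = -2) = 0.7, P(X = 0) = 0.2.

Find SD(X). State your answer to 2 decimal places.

2.09

E[X] = (-8)(0.1) + (-2)(0.7) + (0)(0.2) = -2.2
E[X²] = (-8)²(0.1) + (-2)²(0.7) + (0)²(0.2) = 9.2
V(X) = E[X²] − (E[X])² = 9.2 − (-2.2)² = 4.36
SD(X) = √4.36 ≈ 2.09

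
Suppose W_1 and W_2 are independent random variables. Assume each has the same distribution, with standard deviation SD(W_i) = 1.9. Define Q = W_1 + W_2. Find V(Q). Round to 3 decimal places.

7.220

V(W_i) = (1.9)² = 3.61
By independence, V(Q) = (1)²V(W_1) + (1)²V(W_2)
= (1)²·3.61 + (1)²·3.61 = 7.22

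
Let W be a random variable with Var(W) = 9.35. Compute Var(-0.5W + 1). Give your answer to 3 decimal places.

Var(-0.5W + 1) = (-0.5)²·Var(W) = 0.25·9.35 = 2.3375

2.338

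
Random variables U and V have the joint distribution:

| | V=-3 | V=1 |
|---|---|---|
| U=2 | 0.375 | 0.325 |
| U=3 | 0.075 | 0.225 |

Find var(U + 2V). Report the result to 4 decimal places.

17.0100

E[U] = 2.3,  E[V] = -0.8,  E[UV] = -1.6
var(U) = 5.5 − (2.3)² = 0.21;  var(V) = 4.6 − (-0.8)² = 3.96
cov(U,V) = -1.6 − (2.3)(-0.8) = 0.24
var(U + 2V) = (1)²·0.21 + (2)²·3.96 + 2·(1)·(2)·0.24 = 17.01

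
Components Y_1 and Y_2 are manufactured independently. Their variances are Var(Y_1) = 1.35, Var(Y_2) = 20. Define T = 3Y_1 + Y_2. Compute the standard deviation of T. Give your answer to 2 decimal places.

By independence, Var(T) = (3)²Var(Y_1) + (1)²Var(Y_2)
= (3)²·1.35 + (1)²·20 = 32.15
σ(T) = √32.15 ≈ 5.67

5.67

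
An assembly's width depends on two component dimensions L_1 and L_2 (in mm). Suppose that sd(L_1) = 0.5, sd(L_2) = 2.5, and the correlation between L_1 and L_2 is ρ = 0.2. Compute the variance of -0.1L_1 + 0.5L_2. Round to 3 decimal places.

Var(L_1) = (0.5)² = 0.25;  Var(L_2) = (2.5)² = 6.25
Cov(L_1,L_2) = ρ·sd(L_1)·sd(L_2) = 0.2·0.5·2.5 = 0.25
Var(-0.1L_1 + 0.5L_2) = (-0.1)²·Var(L_1) + (0.5)²·Var(L_2) + 2·(-0.1)·(0.5)·Cov(L_1,L_2)
= 0.01·0.25 + 0.25·6.25 + -0.1·0.25 = 1.54

1.540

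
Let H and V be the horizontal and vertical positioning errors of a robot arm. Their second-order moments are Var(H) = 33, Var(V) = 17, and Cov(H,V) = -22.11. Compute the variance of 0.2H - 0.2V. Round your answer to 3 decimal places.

3.769

Var(0.2H - 0.2V) = (0.2)²·Var(H) + (-0.2)²·Var(V) + 2·(0.2)·(-0.2)·Cov(H,V)
= 0.04·33 + 0.04·17 + -0.08·-22.11 = 3.7688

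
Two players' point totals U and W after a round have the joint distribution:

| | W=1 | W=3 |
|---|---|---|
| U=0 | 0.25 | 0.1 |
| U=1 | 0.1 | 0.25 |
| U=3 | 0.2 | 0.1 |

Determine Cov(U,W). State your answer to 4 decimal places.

-0.0250

E[U] = 1.25,  E[W] = 1.9
E[UW] = 2.35
Cov(U,W) = E[UW] − E[U]E[W] = 2.35 − (1.25)(1.9) = -0.025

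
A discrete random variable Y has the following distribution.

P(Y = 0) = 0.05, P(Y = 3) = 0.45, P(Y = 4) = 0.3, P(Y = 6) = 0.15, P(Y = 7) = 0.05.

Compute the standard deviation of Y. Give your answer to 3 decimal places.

E[Y] = (0)(0.05) + (3)(0.45) + (4)(0.3) + (6)(0.15) + (7)(0.05) = 3.8
E[Y²] = (0)²(0.05) + (3)²(0.45) + (4)²(0.3) + (6)²(0.15) + (7)²(0.05) = 16.7
V(Y) = E[Y²] − (E[Y])² = 16.7 − (3.8)² = 2.26
SD(Y) = √2.26 ≈ 1.503

1.503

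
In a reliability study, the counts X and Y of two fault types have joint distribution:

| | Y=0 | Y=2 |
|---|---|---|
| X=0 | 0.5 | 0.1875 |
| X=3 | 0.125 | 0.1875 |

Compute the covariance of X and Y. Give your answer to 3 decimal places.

E[X] = 0.9375,  E[Y] = 0.75
E[XY] = 1.125
Cov(X,Y) = E[XY] − E[X]E[Y] = 1.125 − (0.9375)(0.75) = 0.421875

0.422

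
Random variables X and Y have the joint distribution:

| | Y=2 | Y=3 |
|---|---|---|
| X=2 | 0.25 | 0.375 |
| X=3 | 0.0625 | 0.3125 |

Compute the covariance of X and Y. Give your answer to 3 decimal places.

E[X] = 2.375,  E[Y] = 2.6875
E[XY] = 6.4375
Cov(X,Y) = E[XY] − E[X]E[Y] = 6.4375 − (2.375)(2.6875) = 0.0546875

0.055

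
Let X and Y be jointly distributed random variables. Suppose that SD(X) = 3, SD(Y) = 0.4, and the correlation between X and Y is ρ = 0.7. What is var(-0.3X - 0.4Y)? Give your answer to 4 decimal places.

1.0372

var(X) = (3)² = 9;  var(Y) = (0.4)² = 0.16
cov(X,Y) = ρ·SD(X)·SD(Y) = 0.7·3·0.4 = 0.84
var(-0.3X - 0.4Y) = (-0.3)²·var(X) + (-0.4)²·var(Y) + 2·(-0.3)·(-0.4)·cov(X,Y)
= 0.09·9 + 0.16·0.16 + 0.24·0.84 = 1.0372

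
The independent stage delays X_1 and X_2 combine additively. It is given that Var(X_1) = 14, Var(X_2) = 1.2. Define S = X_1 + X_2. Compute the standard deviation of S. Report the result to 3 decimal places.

By independence, Var(S) = (1)²Var(X_1) + (1)²Var(X_2)
= (1)²·14 + (1)²·1.2 = 15.2
SD(S) = √15.2 ≈ 3.899

3.899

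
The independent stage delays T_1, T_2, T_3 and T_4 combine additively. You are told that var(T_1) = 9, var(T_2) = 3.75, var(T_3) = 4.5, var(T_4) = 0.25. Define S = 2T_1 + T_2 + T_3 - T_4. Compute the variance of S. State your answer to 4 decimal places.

44.5000

By independence, var(S) = (2)²var(T_1) + (1)²var(T_2) + (1)²var(T_3) + (-1)²var(T_4)
= (2)²·9 + (1)²·3.75 + (1)²·4.5 + (-1)²·0.25 = 44.5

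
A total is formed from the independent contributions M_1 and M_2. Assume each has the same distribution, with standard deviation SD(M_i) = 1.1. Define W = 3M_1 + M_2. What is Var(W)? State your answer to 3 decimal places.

Var(M_i) = (1.1)² = 1.21
By independence, Var(W) = (3)²Var(M_1) + (1)²Var(M_2)
= (3)²·1.21 + (1)²·1.21 = 12.1

12.100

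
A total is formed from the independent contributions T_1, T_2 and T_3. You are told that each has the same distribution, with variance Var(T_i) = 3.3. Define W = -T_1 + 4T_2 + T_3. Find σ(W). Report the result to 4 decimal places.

By independence, Var(W) = (-1)²Var(T_1) + (4)²Var(T_2) + (1)²Var(T_3)
= (-1)²·3.3 + (4)²·3.3 + (1)²·3.3 = 59.4
σ(W) = √59.4 ≈ 7.7071

7.7071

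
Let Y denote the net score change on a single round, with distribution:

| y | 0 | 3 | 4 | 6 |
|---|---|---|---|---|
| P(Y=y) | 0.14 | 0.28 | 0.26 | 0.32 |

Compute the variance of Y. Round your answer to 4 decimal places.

3.7600

E[Y] = (0)(0.14) + (3)(0.28) + (4)(0.26) + (6)(0.32) = 3.8
E[Y²] = (0)²(0.14) + (3)²(0.28) + (4)²(0.26) + (6)²(0.32) = 18.2
V(Y) = E[Y²] − (E[Y])² = 18.2 − (3.8)² = 3.76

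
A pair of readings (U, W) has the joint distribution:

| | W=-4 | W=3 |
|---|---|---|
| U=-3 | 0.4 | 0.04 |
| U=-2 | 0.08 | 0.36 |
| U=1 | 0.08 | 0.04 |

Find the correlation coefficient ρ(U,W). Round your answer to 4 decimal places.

E[U] = -2.08,  E[W] = -0.92
E[UW] = 2.72
Cov(U,W) = E[UW] − E[U]E[W] = 2.72 − (-2.08)(-0.92) = 0.8064
V(U) = 1.5136,  V(W) = 12.0736
ρ = 0.8064 / √(1.5136·12.0736) ≈ 0.1886

0.1886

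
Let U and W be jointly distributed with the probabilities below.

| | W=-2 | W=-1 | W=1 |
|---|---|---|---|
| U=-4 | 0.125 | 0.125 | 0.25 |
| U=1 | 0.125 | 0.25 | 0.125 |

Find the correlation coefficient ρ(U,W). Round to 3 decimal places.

E[U] = -1.5,  E[W] = -0.5
E[UW] = 0.125
cov(U,W) = E[UW] − E[U]E[W] = 0.125 − (-1.5)(-0.5) = -0.625
V(U) = 6.25,  V(W) = 1.5
ρ = -0.625 / √(6.25·1.5) ≈ -0.204

-0.204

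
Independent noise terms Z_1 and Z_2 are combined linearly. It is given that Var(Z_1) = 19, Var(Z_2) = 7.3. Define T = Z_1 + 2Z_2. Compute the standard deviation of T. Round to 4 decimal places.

By independence, Var(T) = (1)²Var(Z_1) + (2)²Var(Z_2)
= (1)²·19 + (2)²·7.3 = 48.2
SD(T) = √48.2 ≈ 6.9426

6.9426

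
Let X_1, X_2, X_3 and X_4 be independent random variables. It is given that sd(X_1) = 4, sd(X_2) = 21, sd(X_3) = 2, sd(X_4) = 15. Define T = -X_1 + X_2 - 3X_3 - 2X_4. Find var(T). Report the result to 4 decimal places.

1393.0000

var(X_1) = 16, var(X_2) = 441, var(X_3) = 4, var(X_4) = 225
By independence, var(T) = (-1)²var(X_1) + (1)²var(X_2) + (-3)²var(X_3) + (-2)²var(X_4)
= (-1)²·16 + (1)²·441 + (-3)²·4 + (-2)²·225 = 1393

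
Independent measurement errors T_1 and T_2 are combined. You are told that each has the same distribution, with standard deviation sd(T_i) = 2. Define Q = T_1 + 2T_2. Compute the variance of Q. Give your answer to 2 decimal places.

20.00

Var(T_i) = (2)² = 4
By independence, Var(Q) = (1)²Var(T_1) + (2)²Var(T_2)
= (1)²·4 + (2)²·4 = 20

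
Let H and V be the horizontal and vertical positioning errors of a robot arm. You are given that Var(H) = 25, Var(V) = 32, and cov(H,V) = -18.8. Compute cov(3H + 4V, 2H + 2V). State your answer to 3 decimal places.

cov(3H + 4V, 2H + 2V) = (3)(2)Var(H) + (4)(2)Var(V) + [(3)(2) + (4)(2)]cov(H,V)
= 6·25 + 8·32 + 14·-18.8 = 142.8

142.800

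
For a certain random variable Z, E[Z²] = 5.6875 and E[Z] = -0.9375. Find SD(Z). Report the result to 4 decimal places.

V(Z) = 5.6875 − (-0.9375)² = 4.80859375
SD(Z) = √4.80859375 ≈ 2.1929

2.1929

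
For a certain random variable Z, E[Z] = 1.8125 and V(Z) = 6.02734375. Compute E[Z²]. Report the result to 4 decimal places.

E[Z²] = V(Z) + (E[Z])² = 6.02734375 + (1.8125)² = 9.3125

9.3125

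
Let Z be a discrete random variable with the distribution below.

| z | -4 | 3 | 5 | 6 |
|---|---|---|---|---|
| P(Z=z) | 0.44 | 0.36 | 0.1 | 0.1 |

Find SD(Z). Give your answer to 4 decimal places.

E[Z] = (-4)(0.44) + (3)(0.36) + (5)(0.1) + (6)(0.1) = 0.42
E[Z²] = (-4)²(0.44) + (3)²(0.36) + (5)²(0.1) + (6)²(0.1) = 16.38
Var(Z) = E[Z²] − (E[Z])² = 16.38 − (0.42)² = 16.2036
SD(Z) = √16.2036 ≈ 4.0254

4.0254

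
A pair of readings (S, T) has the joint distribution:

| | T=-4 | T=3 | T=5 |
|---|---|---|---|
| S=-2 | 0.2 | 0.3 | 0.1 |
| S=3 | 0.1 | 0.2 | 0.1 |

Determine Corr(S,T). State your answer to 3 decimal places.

E[S] = 0,  E[T] = 1.3
E[ST] = 0.9
cov(S,T) = E[ST] − E[S]E[T] = 0.9 − (0)(1.3) = 0.9
V(S) = 6,  V(T) = 12.61
ρ = 0.9 / √(6·12.61) ≈ 0.103

0.103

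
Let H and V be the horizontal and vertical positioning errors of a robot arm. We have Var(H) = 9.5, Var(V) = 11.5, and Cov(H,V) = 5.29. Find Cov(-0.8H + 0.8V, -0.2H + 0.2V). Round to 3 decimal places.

1.667

Cov(-0.8H + 0.8V, -0.2H + 0.2V) = (-0.8)(-0.2)Var(H) + (0.8)(0.2)Var(V) + [(-0.8)(0.2) + (0.8)(-0.2)]Cov(H,V)
= 0.16·9.5 + 0.16·11.5 + -0.32·5.29 = 1.6672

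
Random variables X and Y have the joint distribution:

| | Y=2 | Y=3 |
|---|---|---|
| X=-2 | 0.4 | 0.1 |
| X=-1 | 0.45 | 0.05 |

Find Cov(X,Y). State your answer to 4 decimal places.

-0.0250

E[X] = -1.5,  E[Y] = 2.15
E[XY] = -3.25
Cov(X,Y) = E[XY] − E[X]E[Y] = -3.25 − (-1.5)(2.15) = -0.025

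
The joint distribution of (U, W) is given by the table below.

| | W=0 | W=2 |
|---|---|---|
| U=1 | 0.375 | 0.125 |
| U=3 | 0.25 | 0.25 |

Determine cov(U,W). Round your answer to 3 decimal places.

E[U] = 2,  E[W] = 0.75
E[UW] = 1.75
cov(U,W) = E[UW] − E[U]E[W] = 1.75 − (2)(0.75) = 0.25

0.250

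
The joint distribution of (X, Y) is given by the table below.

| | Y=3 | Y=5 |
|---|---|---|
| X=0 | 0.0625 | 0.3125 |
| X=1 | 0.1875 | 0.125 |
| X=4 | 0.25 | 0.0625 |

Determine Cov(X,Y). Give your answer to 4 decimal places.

E[X] = 1.5625,  E[Y] = 4
E[XY] = 5.4375
Cov(X,Y) = E[XY] − E[X]E[Y] = 5.4375 − (1.5625)(4) = -0.8125

-0.8125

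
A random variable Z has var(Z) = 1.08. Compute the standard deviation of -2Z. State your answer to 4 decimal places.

var(-2Z) = (-2)²·1.08 = 4.32
SD(-2Z) = √4.32 ≈ 2.0785

2.0785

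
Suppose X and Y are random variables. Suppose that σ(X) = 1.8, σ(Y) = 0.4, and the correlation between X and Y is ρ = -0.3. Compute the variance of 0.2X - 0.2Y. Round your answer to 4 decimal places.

var(X) = (1.8)² = 3.24;  var(Y) = (0.4)² = 0.16
Cov(X,Y) = ρ·σ(X)·σ(Y) = -0.3·1.8·0.4 = -0.216
var(0.2X - 0.2Y) = (0.2)²·var(X) + (-0.2)²·var(Y) + 2·(0.2)·(-0.2)·Cov(X,Y)
= 0.04·3.24 + 0.04·0.16 + -0.08·-0.216 = 0.15328

0.1533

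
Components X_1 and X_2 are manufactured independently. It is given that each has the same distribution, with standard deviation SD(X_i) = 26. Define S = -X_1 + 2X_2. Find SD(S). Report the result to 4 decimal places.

Var(X_i) = (26)² = 676
By independence, Var(S) = (-1)²Var(X_1) + (2)²Var(X_2)
= (-1)²·676 + (2)²·676 = 3380
SD(S) = √3380 ≈ 58.1378

58.1378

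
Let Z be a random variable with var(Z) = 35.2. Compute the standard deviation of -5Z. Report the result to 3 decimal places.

var(-5Z) = (-5)²·35.2 = 880
σ(-5Z) = √880 ≈ 29.665

29.665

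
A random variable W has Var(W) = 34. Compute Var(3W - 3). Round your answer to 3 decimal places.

306.000

Var(3W - 3) = (3)²·Var(W) = 9·34 = 306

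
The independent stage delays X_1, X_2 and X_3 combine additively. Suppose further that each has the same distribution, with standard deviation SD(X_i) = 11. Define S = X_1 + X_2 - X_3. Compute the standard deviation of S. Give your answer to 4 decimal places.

19.0526

Var(X_i) = (11)² = 121
By independence, Var(S) = (1)²Var(X_1) + (1)²Var(X_2) + (-1)²Var(X_3)
= (1)²·121 + (1)²·121 + (-1)²·121 = 363
SD(S) = √363 ≈ 19.0526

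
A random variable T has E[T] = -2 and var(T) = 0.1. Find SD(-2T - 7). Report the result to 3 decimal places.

var(-2T - 7) = (-2)²·0.1 = 0.4
SD(-2T - 7) = √0.4 ≈ 0.632

0.632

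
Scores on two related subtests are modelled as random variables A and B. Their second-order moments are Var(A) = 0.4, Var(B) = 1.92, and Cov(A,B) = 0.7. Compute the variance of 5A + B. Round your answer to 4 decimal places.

18.9200

Var(5A + B) = (5)²·Var(A) + (1)²·Var(B) + 2·(5)·(1)·Cov(A,B)
= 25·0.4 + 1·1.92 + 10·0.7 = 18.92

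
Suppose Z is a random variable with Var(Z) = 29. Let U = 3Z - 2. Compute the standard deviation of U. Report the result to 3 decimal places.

16.155

Var(3Z - 2) = (3)²·29 = 261
SD(U) = √261 ≈ 16.155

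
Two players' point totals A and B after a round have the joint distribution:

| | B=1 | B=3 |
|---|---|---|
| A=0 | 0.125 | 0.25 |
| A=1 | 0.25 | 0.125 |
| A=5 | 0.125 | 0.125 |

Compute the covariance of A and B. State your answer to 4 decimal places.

E[A] = 1.625,  E[B] = 2
E[AB] = 3.125
cov(A,B) = E[AB] − E[A]E[B] = 3.125 − (1.625)(2) = -0.125

-0.1250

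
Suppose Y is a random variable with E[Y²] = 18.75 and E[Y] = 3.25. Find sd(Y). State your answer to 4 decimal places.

2.8614

V(Y) = 18.75 − (3.25)² = 8.1875
sd(Y) = √8.1875 ≈ 2.8614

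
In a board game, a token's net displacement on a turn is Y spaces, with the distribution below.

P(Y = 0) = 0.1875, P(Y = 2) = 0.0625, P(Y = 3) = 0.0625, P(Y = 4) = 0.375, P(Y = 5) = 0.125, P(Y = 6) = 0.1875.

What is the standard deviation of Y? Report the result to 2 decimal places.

E[Y] = (0)(0.1875) + (2)(0.0625) + (3)(0.0625) + (4)(0.375) + (5)(0.125) + (6)(0.1875) = 3.5625
E[Y²] = (0)²(0.1875) + (2)²(0.0625) + (3)²(0.0625) + (4)²(0.375) + (5)²(0.125) + (6)²(0.1875) = 16.6875
Var(Y) = E[Y²] − (E[Y])² = 16.6875 − (3.5625)² = 3.99609375
SD(Y) = √3.99609375 ≈ 2.00

2.00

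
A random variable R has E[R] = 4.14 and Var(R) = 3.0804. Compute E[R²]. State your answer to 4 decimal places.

E[R²] = Var(R) + (E[R])² = 3.0804 + (4.14)² = 20.22

20.2200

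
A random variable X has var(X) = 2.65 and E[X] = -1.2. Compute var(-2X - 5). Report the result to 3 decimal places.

10.600

var(-2X - 5) = (-2)²·var(X) = 4·2.65 = 10.6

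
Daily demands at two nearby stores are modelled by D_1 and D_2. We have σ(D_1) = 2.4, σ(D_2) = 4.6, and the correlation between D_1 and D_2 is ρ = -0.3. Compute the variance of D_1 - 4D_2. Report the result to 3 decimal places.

370.816

V(D_1) = (2.4)² = 5.76;  V(D_2) = (4.6)² = 21.16
Cov(D_1,D_2) = ρ·σ(D_1)·σ(D_2) = -0.3·2.4·4.6 = -3.312
V(D_1 - 4D_2) = (1)²·V(D_1) + (-4)²·V(D_2) + 2·(1)·(-4)·Cov(D_1,D_2)
= 1·5.76 + 16·21.16 + -8·-3.312 = 370.816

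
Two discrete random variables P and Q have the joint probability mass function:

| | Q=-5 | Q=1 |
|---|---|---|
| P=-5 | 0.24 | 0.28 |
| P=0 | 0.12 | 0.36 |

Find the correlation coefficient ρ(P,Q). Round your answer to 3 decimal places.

0.220

E[P] = -2.6,  E[Q] = -1.16
E[PQ] = 4.6
Cov(P,Q) = E[PQ] − E[P]E[Q] = 4.6 − (-2.6)(-1.16) = 1.584
var(P) = 6.24,  var(Q) = 8.2944
ρ = 1.584 / √(6.24·8.2944) ≈ 0.220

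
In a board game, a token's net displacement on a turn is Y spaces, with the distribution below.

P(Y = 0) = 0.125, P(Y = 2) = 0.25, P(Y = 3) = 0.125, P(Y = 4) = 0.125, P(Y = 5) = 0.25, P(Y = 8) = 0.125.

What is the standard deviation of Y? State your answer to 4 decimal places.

2.2879

E[Y] = (0)(0.125) + (2)(0.25) + (3)(0.125) + (4)(0.125) + (5)(0.25) + (8)(0.125) = 3.625
E[Y²] = (0)²(0.125) + (2)²(0.25) + (3)²(0.125) + (4)²(0.125) + (5)²(0.25) + (8)²(0.125) = 18.375
Var(Y) = E[Y²] − (E[Y])² = 18.375 − (3.625)² = 5.234375
sd(Y) = √5.234375 ≈ 2.2879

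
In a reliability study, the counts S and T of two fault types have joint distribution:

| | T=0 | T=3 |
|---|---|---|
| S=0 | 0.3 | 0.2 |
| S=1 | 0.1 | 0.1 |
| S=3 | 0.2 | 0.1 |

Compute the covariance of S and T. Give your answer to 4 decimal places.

E[S] = 1.1,  E[T] = 1.2
E[ST] = 1.2
Cov(S,T) = E[ST] − E[S]E[T] = 1.2 − (1.1)(1.2) = -0.12

-0.1200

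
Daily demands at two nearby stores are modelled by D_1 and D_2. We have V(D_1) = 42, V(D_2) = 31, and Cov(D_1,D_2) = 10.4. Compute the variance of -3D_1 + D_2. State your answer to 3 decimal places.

V(-3D_1 + D_2) = (-3)²·V(D_1) + (1)²·V(D_2) + 2·(-3)·(1)·Cov(D_1,D_2)
= 9·42 + 1·31 + -6·10.4 = 346.6

346.600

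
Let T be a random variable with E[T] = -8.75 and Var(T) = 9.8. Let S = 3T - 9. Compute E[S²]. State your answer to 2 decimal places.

E[3T - 9] = 3·-8.75 − 9 = -35.25
Var(3T - 9) = (3)²·9.8 = 88.2
E[S²] = Var(S) + (E[S])² = 88.2 + (-35.25)² = 1330.7625

1330.76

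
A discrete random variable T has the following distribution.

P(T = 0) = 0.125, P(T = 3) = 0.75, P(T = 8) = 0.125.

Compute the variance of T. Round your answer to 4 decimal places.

E[T] = (0)(0.125) + (3)(0.75) + (8)(0.125) = 3.25
E[T²] = (0)²(0.125) + (3)²(0.75) + (8)²(0.125) = 14.75
Var(T) = E[T²] − (E[T])² = 14.75 − (3.25)² = 4.1875

4.1875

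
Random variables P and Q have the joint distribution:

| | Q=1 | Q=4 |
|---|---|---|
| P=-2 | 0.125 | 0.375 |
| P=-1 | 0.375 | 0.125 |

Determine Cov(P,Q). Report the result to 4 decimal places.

E[P] = -1.5,  E[Q] = 2.5
E[PQ] = -4.125
Cov(P,Q) = E[PQ] − E[P]E[Q] = -4.125 − (-1.5)(2.5) = -0.375

-0.3750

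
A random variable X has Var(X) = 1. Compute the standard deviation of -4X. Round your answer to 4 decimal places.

Var(-4X) = (-4)²·1 = 16
sd(-4X) = √16 ≈ 4.0000

4.0000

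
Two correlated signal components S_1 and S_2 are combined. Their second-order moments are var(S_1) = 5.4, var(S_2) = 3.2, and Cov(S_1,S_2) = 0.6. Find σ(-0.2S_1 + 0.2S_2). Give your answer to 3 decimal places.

var(-0.2S_1 + 0.2S_2) = (-0.2)²·var(S_1) + (0.2)²·var(S_2) + 2·(-0.2)·(0.2)·Cov(S_1,S_2)
= 0.04·5.4 + 0.04·3.2 + -0.08·0.6 = 0.296
σ(-0.2S_1 + 0.2S_2) = √0.296 ≈ 0.544

0.544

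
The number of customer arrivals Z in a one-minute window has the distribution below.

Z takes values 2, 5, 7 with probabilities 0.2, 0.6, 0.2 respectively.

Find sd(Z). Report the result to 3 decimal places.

E[Z] = (2)(0.2) + (5)(0.6) + (7)(0.2) = 4.8
E[Z²] = (2)²(0.2) + (5)²(0.6) + (7)²(0.2) = 25.6
Var(Z) = E[Z²] − (E[Z])² = 25.6 − (4.8)² = 2.56
sd(Z) = √2.56 ≈ 1.600

1.600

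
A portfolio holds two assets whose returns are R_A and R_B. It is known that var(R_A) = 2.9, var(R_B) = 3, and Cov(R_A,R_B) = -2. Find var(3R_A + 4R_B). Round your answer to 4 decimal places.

var(3R_A + 4R_B) = (3)²·var(R_A) + (4)²·var(R_B) + 2·(3)·(4)·Cov(R_A,R_B)
= 9·2.9 + 16·3 + 24·-2 = 26.1

26.1000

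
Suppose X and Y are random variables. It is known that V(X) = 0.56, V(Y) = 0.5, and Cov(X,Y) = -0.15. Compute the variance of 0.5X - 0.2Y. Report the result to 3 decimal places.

0.190

V(0.5X - 0.2Y) = (0.5)²·V(X) + (-0.2)²·V(Y) + 2·(0.5)·(-0.2)·Cov(X,Y)
= 0.25·0.56 + 0.04·0.5 + -0.2·-0.15 = 0.19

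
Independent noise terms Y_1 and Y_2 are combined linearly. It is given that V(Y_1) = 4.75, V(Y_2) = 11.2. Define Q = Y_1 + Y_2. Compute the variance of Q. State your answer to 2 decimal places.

15.95

By independence, V(Q) = (1)²V(Y_1) + (1)²V(Y_2)
= (1)²·4.75 + (1)²·11.2 = 15.95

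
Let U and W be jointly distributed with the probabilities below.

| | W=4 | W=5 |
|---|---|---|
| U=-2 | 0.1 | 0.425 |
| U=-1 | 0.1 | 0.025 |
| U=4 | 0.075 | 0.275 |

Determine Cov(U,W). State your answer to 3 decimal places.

0.062

E[U] = 0.225,  E[W] = 4.725
E[UW] = 1.125
Cov(U,W) = E[UW] − E[U]E[W] = 1.125 − (0.225)(4.725) = 0.061875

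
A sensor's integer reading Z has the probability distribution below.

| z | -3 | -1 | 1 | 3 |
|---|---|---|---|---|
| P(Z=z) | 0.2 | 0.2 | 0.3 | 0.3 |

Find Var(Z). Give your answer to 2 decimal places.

4.84

E[Z] = (-3)(0.2) + (-1)(0.2) + (1)(0.3) + (3)(0.3) = 0.4
E[Z²] = (-3)²(0.2) + (-1)²(0.2) + (1)²(0.3) + (3)²(0.3) = 5
Var(Z) = E[Z²] − (E[Z])² = 5 − (0.4)² = 4.84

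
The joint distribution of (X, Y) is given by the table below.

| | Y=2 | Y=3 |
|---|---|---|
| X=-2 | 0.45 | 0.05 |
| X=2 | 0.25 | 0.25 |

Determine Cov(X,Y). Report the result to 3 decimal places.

E[X] = 0,  E[Y] = 2.3
E[XY] = 0.4
Cov(X,Y) = E[XY] − E[X]E[Y] = 0.4 − (0)(2.3) = 0.4

0.400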